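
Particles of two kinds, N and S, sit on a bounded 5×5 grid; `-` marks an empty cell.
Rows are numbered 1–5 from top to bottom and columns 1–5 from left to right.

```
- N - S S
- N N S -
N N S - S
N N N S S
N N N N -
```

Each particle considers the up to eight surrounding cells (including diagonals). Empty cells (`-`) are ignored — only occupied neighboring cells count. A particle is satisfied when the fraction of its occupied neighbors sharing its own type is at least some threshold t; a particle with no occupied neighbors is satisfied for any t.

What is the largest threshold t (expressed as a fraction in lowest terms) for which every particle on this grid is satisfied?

2/7

(1,2)N 2/2
(1,4)S 2/3
(1,5)S 2/2
(2,2)N 4/5
(2,3)N 3/6
(2,4)S 4/5
(3,1)N 4/4
(3,2)N 6/7
(3,3)S 2/7
(3,5)S 3/3
(4,1)N 5/5
(4,2)N 7/8
(4,3)N 5/7
(4,4)S 3/6
(4,5)S 2/3
(5,1)N 3/3
(5,2)N 5/5
(5,3)N 4/5
(5,4)N 2/4
The smallest same-type fraction is 2/7 at (3,3), which reduces to 2/7. Any threshold above that leaves this particle unsatisfied.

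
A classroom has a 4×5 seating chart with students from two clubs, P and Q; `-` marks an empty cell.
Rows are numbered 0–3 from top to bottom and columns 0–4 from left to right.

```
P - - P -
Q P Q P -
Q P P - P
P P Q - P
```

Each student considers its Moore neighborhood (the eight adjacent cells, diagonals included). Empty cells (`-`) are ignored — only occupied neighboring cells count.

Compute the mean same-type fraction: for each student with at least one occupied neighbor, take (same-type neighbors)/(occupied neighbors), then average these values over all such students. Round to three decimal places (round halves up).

(0,0)P 1/2
(0,3)P 1/2
(1,0)Q 1/4
(1,1)P 3/6
(1,2)Q 0/5
(1,3)P 3/4
(2,0)Q 1/5
(2,1)P 4/8
(2,2)P 4/6
(2,4)P 2/2
(3,0)P 2/3
(3,1)P 3/5
(3,2)Q 0/3
(3,4)P 1/1
Sum over 14 students: 1/2 + 1/2 + 1/4 + 3/6 + 0/5 + 3/4 + 1/5 + 4/8 + 4/6 + 2/2 + 2/3 + 3/5 + 0/3 + 1/1 = 107/15; mean = 107/15 ÷ 14 = 107/210 = 0.509523… → 0.510.

0.510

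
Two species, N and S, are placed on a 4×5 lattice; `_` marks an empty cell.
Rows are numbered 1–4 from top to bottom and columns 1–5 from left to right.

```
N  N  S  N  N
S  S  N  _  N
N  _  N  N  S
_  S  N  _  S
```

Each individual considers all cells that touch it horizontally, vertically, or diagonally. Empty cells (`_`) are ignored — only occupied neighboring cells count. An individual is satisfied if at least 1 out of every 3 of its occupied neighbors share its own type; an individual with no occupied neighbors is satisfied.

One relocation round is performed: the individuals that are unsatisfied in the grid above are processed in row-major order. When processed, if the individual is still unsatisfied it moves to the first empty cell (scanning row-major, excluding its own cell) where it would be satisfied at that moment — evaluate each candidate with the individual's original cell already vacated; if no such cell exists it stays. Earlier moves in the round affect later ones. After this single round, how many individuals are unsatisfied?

Initially unsatisfied (in order): (1,3), (2,1), (2,2), (3,1), (4,2).
  (1,3) → (3,2).
  (2,1): now satisfied by earlier moves; stays.
  (2,2) → (4,1).
  (3,1) → (1,3).
  (4,2): now satisfied by earlier moves; stays.
Resulting grid:
N N N N N
S _ N _ N
_ S N N S
S S N _ S
All satisfied now.

0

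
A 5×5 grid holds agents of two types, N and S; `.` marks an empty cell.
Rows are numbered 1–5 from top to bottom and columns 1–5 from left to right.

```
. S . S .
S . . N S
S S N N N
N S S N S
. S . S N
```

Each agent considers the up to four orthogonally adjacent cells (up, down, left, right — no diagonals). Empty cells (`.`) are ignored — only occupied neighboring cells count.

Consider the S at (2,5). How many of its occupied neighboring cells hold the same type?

0

Occupied neighbors of (2,5): (3,5)=N, (2,4)=N.
Same type (S): 0 of 2.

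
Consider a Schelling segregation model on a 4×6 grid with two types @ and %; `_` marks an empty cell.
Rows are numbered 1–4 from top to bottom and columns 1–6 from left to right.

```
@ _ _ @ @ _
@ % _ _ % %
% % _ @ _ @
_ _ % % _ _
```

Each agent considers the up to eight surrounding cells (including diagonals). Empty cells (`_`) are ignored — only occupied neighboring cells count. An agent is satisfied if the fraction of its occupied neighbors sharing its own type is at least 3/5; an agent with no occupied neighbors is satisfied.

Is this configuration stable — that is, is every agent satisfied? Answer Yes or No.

No

Row 1: (1,1)@ 1/2 unhappy · (1,4)@ 1/2 unhappy · (1,5)@ 1/3 unhappy
Row 2: (2,1)@ 1/4 unhappy · (2,2)% 2/4 unhappy · (2,5)% 1/5 unhappy · (2,6)% 1/3 unhappy
Row 3: (3,1)% 2/3 ok · (3,2)% 3/4 ok · (3,4)@ 0/3 unhappy · (3,6)@ 0/2 unhappy
Row 4: (4,3)% 2/3 ok · (4,4)% 1/2 unhappy
For instance (1,1) has only 1/2 same-type neighbors, below 3/5.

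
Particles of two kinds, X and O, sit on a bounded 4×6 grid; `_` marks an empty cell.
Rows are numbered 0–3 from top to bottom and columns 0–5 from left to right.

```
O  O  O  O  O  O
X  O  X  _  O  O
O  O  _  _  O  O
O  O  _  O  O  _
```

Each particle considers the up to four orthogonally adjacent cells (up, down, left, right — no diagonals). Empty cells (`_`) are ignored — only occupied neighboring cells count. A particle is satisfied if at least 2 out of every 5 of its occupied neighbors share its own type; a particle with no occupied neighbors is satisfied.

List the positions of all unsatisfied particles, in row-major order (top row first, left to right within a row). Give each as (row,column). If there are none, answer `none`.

(1,0), (1,2)

Row 0: (0,0)O 1/2 satisfied · (0,1)O 3/3 satisfied · (0,2)O 2/3 satisfied · (0,3)O 2/2 satisfied · (0,4)O 3/3 satisfied · (0,5)O 2/2 satisfied
Row 1: (1,0)X 0/3 not · (1,1)O 2/4 satisfied · (1,2)X 0/2 not · (1,4)O 3/3 satisfied · (1,5)O 3/3 satisfied
Row 2: (2,0)O 2/3 satisfied · (2,1)O 3/3 satisfied · (2,4)O 3/3 satisfied · (2,5)O 2/2 satisfied
Row 3: (3,0)O 2/2 satisfied · (3,1)O 2/2 satisfied · (3,3)O 1/1 satisfied · (3,4)O 2/2 satisfied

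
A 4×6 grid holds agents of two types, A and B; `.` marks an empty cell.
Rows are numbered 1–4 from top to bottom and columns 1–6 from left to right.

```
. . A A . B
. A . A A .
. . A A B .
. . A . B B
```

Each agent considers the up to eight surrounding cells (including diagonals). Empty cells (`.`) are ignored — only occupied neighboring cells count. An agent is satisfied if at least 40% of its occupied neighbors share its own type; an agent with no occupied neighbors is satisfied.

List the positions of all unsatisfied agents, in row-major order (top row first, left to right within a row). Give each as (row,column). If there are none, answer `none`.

(1,6)

(1,3)A 3/3 ✓
(1,4)A 3/3 ✓
(1,6)B 0/1 ✗
(2,2)A 2/2 ✓
(2,4)A 5/6 ✓
(2,5)A 3/5 ✓
(3,3)A 4/4 ✓
(3,4)A 4/6 ✓
(3,5)B 2/5 ✓
(4,3)A 2/2 ✓
(4,5)B 2/3 ✓
(4,6)B 2/2 ✓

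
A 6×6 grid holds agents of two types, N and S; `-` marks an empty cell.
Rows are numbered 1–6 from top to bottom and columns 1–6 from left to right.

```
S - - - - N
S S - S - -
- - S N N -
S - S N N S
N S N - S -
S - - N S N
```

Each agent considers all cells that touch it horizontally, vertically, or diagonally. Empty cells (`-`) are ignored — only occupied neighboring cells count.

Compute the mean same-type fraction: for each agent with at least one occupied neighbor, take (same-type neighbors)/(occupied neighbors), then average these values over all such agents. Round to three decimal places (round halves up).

(1,1)S 2/2
(1,6)N — no occupied neighbors
(2,1)S 2/2
(2,2)S 3/3
(2,4)S 1/3
(3,3)S 3/5
(3,4)N 3/6
(3,5)N 3/5
(4,1)S 1/2
(4,3)S 2/5
(4,4)N 4/7
(4,5)N 3/5
(4,6)S 1/3
(5,1)N 0/3
(5,2)S 3/5
(5,3)N 2/4
(5,5)S 2/6
(6,1)S 1/2
(6,4)N 1/3
(6,5)S 1/3
(6,6)N 0/2
Sum over 20 agents: 2/2 + 2/2 + 3/3 + 1/3 + 3/5 + 3/6 + 3/5 + 1/2 + 2/5 + 4/7 + 3/5 + 1/3 + 0/3 + 3/5 + 2/4 + 2/6 + 1/2 + 1/3 + 1/3 + 0/2 = 1054/105; mean = 1054/105 ÷ 20 = 527/1050 = 0.501904… → 0.502.

0.502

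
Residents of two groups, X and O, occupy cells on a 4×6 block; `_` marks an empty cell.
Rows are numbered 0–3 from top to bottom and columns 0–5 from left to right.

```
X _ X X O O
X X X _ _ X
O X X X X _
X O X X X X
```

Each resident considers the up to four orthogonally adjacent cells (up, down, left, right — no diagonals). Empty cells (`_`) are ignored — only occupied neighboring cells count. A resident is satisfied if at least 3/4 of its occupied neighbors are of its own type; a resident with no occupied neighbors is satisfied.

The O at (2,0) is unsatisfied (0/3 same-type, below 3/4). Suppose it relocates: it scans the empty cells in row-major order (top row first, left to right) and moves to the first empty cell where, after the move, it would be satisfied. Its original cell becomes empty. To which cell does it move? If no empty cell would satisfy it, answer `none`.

Vacating (2,0). Empty cells in order:
  (0,1): 0/3 same-type → still unsatisfied.
  (1,3): 0/3 same-type → still unsatisfied.
  (1,4): 1/3 same-type → still unsatisfied.
  (2,5): 0/3 same-type → still unsatisfied.

none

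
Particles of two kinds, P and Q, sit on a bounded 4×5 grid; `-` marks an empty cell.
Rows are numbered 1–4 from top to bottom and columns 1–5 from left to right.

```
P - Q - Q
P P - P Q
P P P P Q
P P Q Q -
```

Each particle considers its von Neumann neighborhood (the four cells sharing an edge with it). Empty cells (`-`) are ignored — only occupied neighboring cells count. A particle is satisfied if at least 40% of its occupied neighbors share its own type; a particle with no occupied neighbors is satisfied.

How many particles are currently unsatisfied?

(1,1)P 1/1 ok
(1,3)Q 0/0 ok
(1,5)Q 1/1 ok
(2,1)P 3/3 ok
(2,2)P 2/2 ok
(2,4)P 1/2 ok
(2,5)Q 2/3 ok
(3,1)P 3/3 ok
(3,2)P 4/4 ok
(3,3)P 2/3 ok
(3,4)P 2/4 ok
(3,5)Q 1/2 ok
(4,1)P 2/2 ok
(4,2)P 2/3 ok
(4,3)Q 1/3 unhappy
(4,4)Q 1/2 ok
Unsatisfied: (4,3) — 1 in total.

1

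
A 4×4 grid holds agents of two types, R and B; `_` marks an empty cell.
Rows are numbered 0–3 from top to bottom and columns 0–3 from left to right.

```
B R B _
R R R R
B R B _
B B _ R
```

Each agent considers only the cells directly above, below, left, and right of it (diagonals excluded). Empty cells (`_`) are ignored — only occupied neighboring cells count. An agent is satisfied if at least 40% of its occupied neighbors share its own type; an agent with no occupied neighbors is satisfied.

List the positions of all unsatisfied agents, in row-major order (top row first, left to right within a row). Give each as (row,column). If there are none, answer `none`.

(0,0)B 0/2 not
(0,1)R 1/3 not
(0,2)B 0/2 not
(1,0)R 1/3 not
(1,1)R 4/4 satisfied
(1,2)R 2/4 satisfied
(1,3)R 1/1 satisfied
(2,0)B 1/3 not
(2,1)R 1/4 not
(2,2)B 0/2 not
(3,0)B 2/2 satisfied
(3,1)B 1/2 satisfied
(3,3)R 0/0 satisfied

(0,0), (0,1), (0,2), (1,0), (2,0), (2,1), (2,2)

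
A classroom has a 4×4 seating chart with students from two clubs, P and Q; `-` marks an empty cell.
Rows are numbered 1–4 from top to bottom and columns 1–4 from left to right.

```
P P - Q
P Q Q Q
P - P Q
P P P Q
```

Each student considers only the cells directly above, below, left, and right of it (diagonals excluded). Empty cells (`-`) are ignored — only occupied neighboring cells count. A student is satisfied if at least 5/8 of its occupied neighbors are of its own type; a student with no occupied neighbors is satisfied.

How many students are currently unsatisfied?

4

(1,1)P 2/2 satisfied
(1,2)P 1/2 not
(1,4)Q 1/1 satisfied
(2,1)P 2/3 satisfied
(2,2)Q 1/3 not
(2,3)Q 2/3 satisfied
(2,4)Q 3/3 satisfied
(3,1)P 2/2 satisfied
(3,3)P 1/3 not
(3,4)Q 2/3 satisfied
(4,1)P 2/2 satisfied
(4,2)P 2/2 satisfied
(4,3)P 2/3 satisfied
(4,4)Q 1/2 not
Unsatisfied: (1,2), (2,2), (3,3), (4,4) — 4 in total.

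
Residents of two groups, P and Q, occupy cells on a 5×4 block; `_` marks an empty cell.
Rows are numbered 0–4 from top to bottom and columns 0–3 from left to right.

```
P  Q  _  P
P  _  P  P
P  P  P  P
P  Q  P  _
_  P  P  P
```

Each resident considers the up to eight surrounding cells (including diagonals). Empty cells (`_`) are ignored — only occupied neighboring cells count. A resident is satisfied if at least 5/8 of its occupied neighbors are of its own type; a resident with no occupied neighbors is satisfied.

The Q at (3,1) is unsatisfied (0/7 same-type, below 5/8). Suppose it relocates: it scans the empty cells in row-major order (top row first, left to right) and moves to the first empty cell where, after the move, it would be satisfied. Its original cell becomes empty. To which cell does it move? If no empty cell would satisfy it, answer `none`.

none

Vacating (3,1). Empty cells in order:
  (0,2): 1/4 same-type → still unsatisfied.
  (1,1): 1/7 same-type → still unsatisfied.
  (3,3): 0/5 same-type → still unsatisfied.
  (4,0): 0/2 same-type → still unsatisfied.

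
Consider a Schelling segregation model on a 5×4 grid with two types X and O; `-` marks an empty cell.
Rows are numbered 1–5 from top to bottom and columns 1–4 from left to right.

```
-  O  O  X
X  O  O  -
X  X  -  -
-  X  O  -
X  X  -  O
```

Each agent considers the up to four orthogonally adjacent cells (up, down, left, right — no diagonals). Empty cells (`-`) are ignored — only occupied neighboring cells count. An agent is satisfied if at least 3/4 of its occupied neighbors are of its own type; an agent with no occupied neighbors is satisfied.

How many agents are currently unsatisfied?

7

(1,2)O 2/2 ok
(1,3)O 2/3 unhappy
(1,4)X 0/1 unhappy
(2,1)X 1/2 unhappy
(2,2)O 2/4 unhappy
(2,3)O 2/2 ok
(3,1)X 2/2 ok
(3,2)X 2/3 unhappy
(4,2)X 2/3 unhappy
(4,3)O 0/1 unhappy
(5,1)X 1/1 ok
(5,2)X 2/2 ok
(5,4)O 0/0 ok
Unsatisfied: (1,3), (1,4), (2,1), (2,2), (3,2), (4,2), (4,3) — 7 in total.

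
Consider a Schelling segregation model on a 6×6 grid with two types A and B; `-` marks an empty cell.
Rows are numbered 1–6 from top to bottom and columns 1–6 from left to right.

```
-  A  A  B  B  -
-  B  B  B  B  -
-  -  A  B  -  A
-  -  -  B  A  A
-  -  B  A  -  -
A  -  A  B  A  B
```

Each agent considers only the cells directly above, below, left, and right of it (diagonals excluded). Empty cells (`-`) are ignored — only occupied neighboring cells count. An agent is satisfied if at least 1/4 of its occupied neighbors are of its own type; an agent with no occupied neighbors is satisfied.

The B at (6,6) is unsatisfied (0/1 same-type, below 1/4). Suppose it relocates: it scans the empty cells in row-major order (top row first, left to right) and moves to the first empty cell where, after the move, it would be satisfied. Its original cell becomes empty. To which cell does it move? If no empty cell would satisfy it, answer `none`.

Vacating (6,6). Empty cells in order:
  (1,1): 0/1 same-type → still unsatisfied.
  (1,6): 1/1 same-type → satisfied — stop here.

(1,6)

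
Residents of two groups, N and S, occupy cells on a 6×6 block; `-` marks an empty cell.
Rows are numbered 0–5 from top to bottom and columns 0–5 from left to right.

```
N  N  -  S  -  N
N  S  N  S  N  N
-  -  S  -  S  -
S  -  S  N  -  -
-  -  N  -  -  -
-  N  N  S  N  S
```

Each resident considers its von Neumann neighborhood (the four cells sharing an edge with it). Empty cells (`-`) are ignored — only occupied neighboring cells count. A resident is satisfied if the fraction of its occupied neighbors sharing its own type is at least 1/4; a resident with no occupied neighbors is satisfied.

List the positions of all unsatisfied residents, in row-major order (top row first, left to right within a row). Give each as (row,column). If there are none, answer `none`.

(1,1), (1,2), (2,4), (3,3), (5,3), (5,4), (5,5)

Row 0: (0,0)N 2/2 ok · (0,1)N 1/2 ok · (0,3)S 1/1 ok · (0,5)N 1/1 ok
Row 1: (1,0)N 1/2 ok · (1,1)S 0/3 unhappy · (1,2)N 0/3 unhappy · (1,3)S 1/3 ok · (1,4)N 1/3 ok · (1,5)N 2/2 ok
Row 2: (2,2)S 1/2 ok · (2,4)S 0/1 unhappy
Row 3: (3,0)S 0/0 ok · (3,2)S 1/3 ok · (3,3)N 0/1 unhappy
Row 4: (4,2)N 1/2 ok
Row 5: (5,1)N 1/1 ok · (5,2)N 2/3 ok · (5,3)S 0/2 unhappy · (5,4)N 0/2 unhappy · (5,5)S 0/1 unhappy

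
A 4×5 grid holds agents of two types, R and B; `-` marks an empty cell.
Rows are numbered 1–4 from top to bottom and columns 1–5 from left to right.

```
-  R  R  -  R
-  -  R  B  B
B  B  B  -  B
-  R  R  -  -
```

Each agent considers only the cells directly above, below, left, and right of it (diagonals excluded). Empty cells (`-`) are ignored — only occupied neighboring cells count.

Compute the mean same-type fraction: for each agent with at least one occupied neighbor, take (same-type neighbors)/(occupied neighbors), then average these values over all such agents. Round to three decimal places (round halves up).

(1,2)R 1/1
(1,3)R 2/2
(1,5)R 0/1
(2,3)R 1/3
(2,4)B 1/2
(2,5)B 2/3
(3,1)B 1/1
(3,2)B 2/3
(3,3)B 1/3
(3,5)B 1/1
(4,2)R 1/2
(4,3)R 1/2
Sum over 12 agents: 1/1 + 2/2 + 0/1 + 1/3 + 1/2 + 2/3 + 1/1 + 2/3 + 1/3 + 1/1 + 1/2 + 1/2 = 15/2; mean = 15/2 ÷ 12 = 5/8 = 0.625 → 0.625.

0.625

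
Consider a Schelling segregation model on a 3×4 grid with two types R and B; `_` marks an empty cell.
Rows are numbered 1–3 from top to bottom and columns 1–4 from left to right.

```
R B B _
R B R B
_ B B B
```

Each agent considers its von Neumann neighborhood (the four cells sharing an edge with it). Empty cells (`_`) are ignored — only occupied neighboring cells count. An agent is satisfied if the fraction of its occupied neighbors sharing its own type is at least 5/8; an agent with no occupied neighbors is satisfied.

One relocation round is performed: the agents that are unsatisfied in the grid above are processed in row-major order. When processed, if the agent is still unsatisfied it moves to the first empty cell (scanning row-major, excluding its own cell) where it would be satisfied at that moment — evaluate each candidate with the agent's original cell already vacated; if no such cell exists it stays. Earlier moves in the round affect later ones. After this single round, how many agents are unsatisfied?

3

Initially unsatisfied (in order): (1,1), (1,3), (2,1), (2,2), (2,3), (2,4).
  (1,1): no empty cell satisfies it; stays.
  (1,3) → (1,4).
  (2,1): no empty cell satisfies it; stays.
  (2,2) → (1,3).
  (2,3): no empty cell satisfies it; stays.
  (2,4): now satisfied by earlier moves; stays.
Resulting grid:
R B B B
R _ R B
_ B B B
Unsatisfied now: (1,1), (1,2), (2,3).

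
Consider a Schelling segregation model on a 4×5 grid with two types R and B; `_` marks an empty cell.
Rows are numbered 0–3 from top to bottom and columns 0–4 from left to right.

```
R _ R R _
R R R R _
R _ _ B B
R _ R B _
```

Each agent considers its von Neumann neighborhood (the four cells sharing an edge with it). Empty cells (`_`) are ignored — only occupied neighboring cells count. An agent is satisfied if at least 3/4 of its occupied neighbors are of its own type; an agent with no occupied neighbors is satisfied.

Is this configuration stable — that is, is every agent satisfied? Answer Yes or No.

(0,0)R 1/1 ✓
(0,2)R 2/2 ✓
(0,3)R 2/2 ✓
(1,0)R 3/3 ✓
(1,1)R 2/2 ✓
(1,2)R 3/3 ✓
(1,3)R 2/3 ✗
(2,0)R 2/2 ✓
(2,3)B 2/3 ✗
(2,4)B 1/1 ✓
(3,0)R 1/1 ✓
(3,2)R 0/1 ✗
(3,3)B 1/2 ✗
For instance (1,3) has only 2/3 same-type neighbors, below 3/4.

No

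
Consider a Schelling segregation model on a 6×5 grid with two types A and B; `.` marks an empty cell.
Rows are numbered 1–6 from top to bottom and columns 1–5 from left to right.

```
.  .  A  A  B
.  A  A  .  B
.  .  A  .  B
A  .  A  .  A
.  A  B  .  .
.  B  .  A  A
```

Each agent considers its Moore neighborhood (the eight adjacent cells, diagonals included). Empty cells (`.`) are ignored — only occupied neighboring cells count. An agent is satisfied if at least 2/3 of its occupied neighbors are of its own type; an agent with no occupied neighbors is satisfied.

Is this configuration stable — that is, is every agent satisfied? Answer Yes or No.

No

Row 1: (1,3)A 3/3 ✓ · (1,4)A 2/4 ✗ · (1,5)B 1/2 ✗
Row 2: (2,2)A 3/3 ✓ · (2,3)A 4/4 ✓ · (2,5)B 2/3 ✓
Row 3: (3,3)A 3/3 ✓ · (3,5)B 1/2 ✗
Row 4: (4,1)A 1/1 ✓ · (4,3)A 2/3 ✓ · (4,5)A 0/1 ✗
Row 5: (5,2)A 2/4 ✗ · (5,3)B 1/4 ✗
Row 6: (6,2)B 1/2 ✗ · (6,4)A 1/2 ✗ · (6,5)A 1/1 ✓
For instance (1,4) has only 2/4 same-type neighbors, below 2/3.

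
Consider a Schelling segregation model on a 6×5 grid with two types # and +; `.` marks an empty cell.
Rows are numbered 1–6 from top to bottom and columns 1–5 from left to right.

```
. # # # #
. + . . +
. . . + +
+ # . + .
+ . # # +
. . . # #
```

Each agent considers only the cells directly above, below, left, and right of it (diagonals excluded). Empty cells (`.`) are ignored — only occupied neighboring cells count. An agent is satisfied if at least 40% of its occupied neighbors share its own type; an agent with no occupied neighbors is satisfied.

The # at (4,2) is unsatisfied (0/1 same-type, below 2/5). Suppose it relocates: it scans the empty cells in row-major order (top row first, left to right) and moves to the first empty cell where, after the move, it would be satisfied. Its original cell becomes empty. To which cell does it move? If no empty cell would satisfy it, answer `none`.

(1,1)

Vacating (4,2). Empty cells in order:
  (1,1): 1/1 same-type → satisfied — stop here.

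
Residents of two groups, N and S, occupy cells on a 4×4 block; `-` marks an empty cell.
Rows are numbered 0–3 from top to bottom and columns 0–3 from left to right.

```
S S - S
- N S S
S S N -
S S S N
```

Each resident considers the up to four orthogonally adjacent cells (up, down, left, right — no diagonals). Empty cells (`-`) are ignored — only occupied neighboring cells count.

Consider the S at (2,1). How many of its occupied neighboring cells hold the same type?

Occupied neighbors of (2,1): (1,1)=N, (3,1)=S, (2,0)=S, (2,2)=N.
Same type (S): 2 of 4.

2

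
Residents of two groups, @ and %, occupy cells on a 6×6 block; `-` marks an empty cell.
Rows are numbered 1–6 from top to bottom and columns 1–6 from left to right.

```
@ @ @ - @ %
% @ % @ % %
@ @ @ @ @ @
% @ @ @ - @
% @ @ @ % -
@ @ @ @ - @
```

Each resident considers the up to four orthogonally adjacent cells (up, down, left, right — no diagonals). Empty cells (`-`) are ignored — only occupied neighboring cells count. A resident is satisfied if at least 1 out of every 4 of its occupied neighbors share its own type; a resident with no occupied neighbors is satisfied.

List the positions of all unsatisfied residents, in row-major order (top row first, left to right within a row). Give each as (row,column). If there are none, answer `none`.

(1,5), (2,1), (2,3), (5,5)

Row 1: (1,1)@ 1/2 satisfied · (1,2)@ 3/3 satisfied · (1,3)@ 1/2 satisfied · (1,5)@ 0/2 not · (1,6)% 1/2 satisfied
Row 2: (2,1)% 0/3 not · (2,2)@ 2/4 satisfied · (2,3)% 0/4 not · (2,4)@ 1/3 satisfied · (2,5)% 1/4 satisfied · (2,6)% 2/3 satisfied
Row 3: (3,1)@ 1/3 satisfied · (3,2)@ 4/4 satisfied · (3,3)@ 3/4 satisfied · (3,4)@ 4/4 satisfied · (3,5)@ 2/3 satisfied · (3,6)@ 2/3 satisfied
Row 4: (4,1)% 1/3 satisfied · (4,2)@ 3/4 satisfied · (4,3)@ 4/4 satisfied · (4,4)@ 3/3 satisfied · (4,6)@ 1/1 satisfied
Row 5: (5,1)% 1/3 satisfied · (5,2)@ 3/4 satisfied · (5,3)@ 4/4 satisfied · (5,4)@ 3/4 satisfied · (5,5)% 0/1 not
Row 6: (6,1)@ 1/2 satisfied · (6,2)@ 3/3 satisfied · (6,3)@ 3/3 satisfied · (6,4)@ 2/2 satisfied · (6,6)@ 0/0 satisfied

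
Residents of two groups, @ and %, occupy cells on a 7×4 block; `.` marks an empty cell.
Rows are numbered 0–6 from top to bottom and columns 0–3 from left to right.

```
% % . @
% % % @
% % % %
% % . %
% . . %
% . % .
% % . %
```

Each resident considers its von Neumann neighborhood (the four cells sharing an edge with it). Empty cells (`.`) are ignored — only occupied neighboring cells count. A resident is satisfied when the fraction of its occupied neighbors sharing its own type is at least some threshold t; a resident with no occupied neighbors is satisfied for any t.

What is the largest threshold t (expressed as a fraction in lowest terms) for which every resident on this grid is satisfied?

(0,0)% 2/2
(0,1)% 2/2
(0,3)@ 1/1
(1,0)% 3/3
(1,1)% 4/4
(1,2)% 2/3
(1,3)@ 1/3
(2,0)% 3/3
(2,1)% 4/4
(2,2)% 3/3
(2,3)% 2/3
(3,0)% 3/3
(3,1)% 2/2
(3,3)% 2/2
(4,0)% 2/2
(4,3)% 1/1
(5,0)% 2/2
(5,2)% — no occupied neighbors
(6,0)% 2/2
(6,1)% 1/1
(6,3)% — no occupied neighbors
The smallest same-type fraction is 1/3 at (1,3), which reduces to 1/3. Any threshold above that leaves this resident unsatisfied.

1/3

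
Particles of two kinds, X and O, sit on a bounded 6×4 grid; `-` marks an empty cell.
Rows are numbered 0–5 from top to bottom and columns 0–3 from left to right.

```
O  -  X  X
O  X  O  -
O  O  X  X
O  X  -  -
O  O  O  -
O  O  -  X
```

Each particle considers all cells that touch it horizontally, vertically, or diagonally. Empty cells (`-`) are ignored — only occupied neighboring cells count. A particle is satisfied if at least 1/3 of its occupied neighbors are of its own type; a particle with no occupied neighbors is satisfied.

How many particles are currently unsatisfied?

(0,0)O 1/2 ok
(0,2)X 2/3 ok
(0,3)X 1/2 ok
(1,0)O 3/4 ok
(1,1)X 2/7 unhappy
(1,2)O 1/6 unhappy
(2,0)O 3/5 ok
(2,1)O 4/7 ok
(2,2)X 3/5 ok
(2,3)X 1/2 ok
(3,0)O 4/5 ok
(3,1)X 1/7 unhappy
(4,0)O 4/5 ok
(4,1)O 5/6 ok
(4,2)O 2/4 ok
(5,0)O 3/3 ok
(5,1)O 4/4 ok
(5,3)X 0/1 unhappy
Unsatisfied: (1,1), (1,2), (3,1), (5,3) — 4 in total.

4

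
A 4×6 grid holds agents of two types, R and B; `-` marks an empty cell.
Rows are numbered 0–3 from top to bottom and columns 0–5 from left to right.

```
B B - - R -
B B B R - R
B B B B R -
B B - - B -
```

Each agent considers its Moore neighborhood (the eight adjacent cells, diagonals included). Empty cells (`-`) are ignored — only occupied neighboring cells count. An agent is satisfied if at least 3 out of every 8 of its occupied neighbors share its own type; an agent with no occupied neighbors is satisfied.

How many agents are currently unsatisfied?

(0,0)B 3/3 satisfied
(0,1)B 4/4 satisfied
(0,4)R 2/2 satisfied
(1,0)B 5/5 satisfied
(1,1)B 7/7 satisfied
(1,2)B 5/6 satisfied
(1,3)R 2/5 satisfied
(1,5)R 2/2 satisfied
(2,0)B 5/5 satisfied
(2,1)B 7/7 satisfied
(2,2)B 5/6 satisfied
(2,3)B 3/5 satisfied
(2,4)R 2/4 satisfied
(3,0)B 3/3 satisfied
(3,1)B 4/4 satisfied
(3,4)B 1/2 satisfied
Every one meets the threshold.

0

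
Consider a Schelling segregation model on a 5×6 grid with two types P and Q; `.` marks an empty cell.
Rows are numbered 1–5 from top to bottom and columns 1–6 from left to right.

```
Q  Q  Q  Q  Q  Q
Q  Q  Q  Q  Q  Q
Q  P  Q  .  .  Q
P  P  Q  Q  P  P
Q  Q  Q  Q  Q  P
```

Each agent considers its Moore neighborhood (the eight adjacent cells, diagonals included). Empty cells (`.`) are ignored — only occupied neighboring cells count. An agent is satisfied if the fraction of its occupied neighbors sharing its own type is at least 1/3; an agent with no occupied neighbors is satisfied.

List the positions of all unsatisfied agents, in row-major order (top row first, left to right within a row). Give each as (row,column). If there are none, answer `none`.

(3,2), (4,2)

Row 1: (1,1)Q 3/3 satisfied · (1,2)Q 5/5 satisfied · (1,3)Q 5/5 satisfied · (1,4)Q 5/5 satisfied · (1,5)Q 5/5 satisfied · (1,6)Q 3/3 satisfied
Row 2: (2,1)Q 4/5 satisfied · (2,2)Q 7/8 satisfied · (2,3)Q 6/7 satisfied · (2,4)Q 6/6 satisfied · (2,5)Q 6/6 satisfied · (2,6)Q 4/4 satisfied
Row 3: (3,1)Q 2/5 satisfied · (3,2)P 2/8 not · (3,3)Q 5/7 satisfied · (3,6)Q 2/4 satisfied
Row 4: (4,1)P 2/5 satisfied · (4,2)P 2/8 not · (4,3)Q 5/7 satisfied · (4,4)Q 5/6 satisfied · (4,5)P 2/6 satisfied · (4,6)P 2/4 satisfied
Row 5: (5,1)Q 1/3 satisfied · (5,2)Q 3/5 satisfied · (5,3)Q 4/5 satisfied · (5,4)Q 4/5 satisfied · (5,5)Q 2/5 satisfied · (5,6)P 2/3 satisfied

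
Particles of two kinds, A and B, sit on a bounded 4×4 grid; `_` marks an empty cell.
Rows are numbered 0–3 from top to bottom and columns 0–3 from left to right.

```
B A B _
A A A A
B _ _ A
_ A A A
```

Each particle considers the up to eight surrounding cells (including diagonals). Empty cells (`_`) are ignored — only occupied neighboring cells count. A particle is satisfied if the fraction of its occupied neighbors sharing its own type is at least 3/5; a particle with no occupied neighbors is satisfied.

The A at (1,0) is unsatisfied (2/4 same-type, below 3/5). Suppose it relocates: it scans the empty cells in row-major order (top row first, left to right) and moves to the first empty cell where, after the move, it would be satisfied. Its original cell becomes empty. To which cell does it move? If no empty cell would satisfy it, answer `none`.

(0,3)

Vacating (1,0). Empty cells in order:
  (0,3): 2/3 same-type → satisfied — stop here.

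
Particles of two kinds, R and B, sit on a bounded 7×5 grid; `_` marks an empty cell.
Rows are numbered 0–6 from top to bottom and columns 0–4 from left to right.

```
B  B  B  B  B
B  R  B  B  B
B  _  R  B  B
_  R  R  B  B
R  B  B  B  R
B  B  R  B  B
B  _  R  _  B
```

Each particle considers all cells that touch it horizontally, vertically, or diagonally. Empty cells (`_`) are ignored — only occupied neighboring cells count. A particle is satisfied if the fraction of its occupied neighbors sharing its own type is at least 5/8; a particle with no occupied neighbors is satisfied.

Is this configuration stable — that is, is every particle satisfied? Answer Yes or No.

No

Row 0: (0,0)B 2/3 ok · (0,1)B 4/5 ok · (0,2)B 4/5 ok · (0,3)B 5/5 ok · (0,4)B 3/3 ok
Row 1: (1,0)B 3/4 ok · (1,1)R 1/7 unhappy · (1,2)B 5/7 ok · (1,3)B 7/8 ok · (1,4)B 5/5 ok
Row 2: (2,0)B 1/3 unhappy · (2,2)R 3/7 unhappy · (2,3)B 6/8 ok · (2,4)B 5/5 ok
Row 3: (3,1)R 3/6 unhappy · (3,2)R 2/7 unhappy · (3,3)B 5/8 ok · (3,4)B 4/5 ok
Row 4: (4,0)R 1/4 unhappy · (4,1)B 3/7 unhappy · (4,2)B 5/8 ok · (4,3)B 5/8 ok · (4,4)R 0/5 unhappy
Row 5: (5,0)B 3/4 ok · (5,1)B 4/7 unhappy · (5,2)R 1/6 unhappy · (5,3)B 4/7 unhappy · (5,4)B 3/4 ok
Row 6: (6,0)B 2/2 ok · (6,2)R 1/3 unhappy · (6,4)B 2/2 ok
For instance (1,1) has only 1/7 same-type neighbors, below 5/8.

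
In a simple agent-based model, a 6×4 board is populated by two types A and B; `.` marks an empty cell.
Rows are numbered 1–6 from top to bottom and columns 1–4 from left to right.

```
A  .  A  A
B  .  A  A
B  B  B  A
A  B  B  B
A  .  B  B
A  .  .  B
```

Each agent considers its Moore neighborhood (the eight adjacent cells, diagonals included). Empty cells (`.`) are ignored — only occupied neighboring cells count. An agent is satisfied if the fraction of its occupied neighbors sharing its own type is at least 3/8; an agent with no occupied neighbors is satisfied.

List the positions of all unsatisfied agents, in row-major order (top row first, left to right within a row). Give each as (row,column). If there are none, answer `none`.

(1,1), (4,1)

Row 1: (1,1)A 0/1 not · (1,3)A 3/3 satisfied · (1,4)A 3/3 satisfied
Row 2: (2,1)B 2/3 satisfied · (2,3)A 4/6 satisfied · (2,4)A 4/5 satisfied
Row 3: (3,1)B 3/4 satisfied · (3,2)B 5/7 satisfied · (3,3)B 4/7 satisfied · (3,4)A 2/5 satisfied
Row 4: (4,1)A 1/4 not · (4,2)B 5/7 satisfied · (4,3)B 6/7 satisfied · (4,4)B 4/5 satisfied
Row 5: (5,1)A 2/3 satisfied · (5,3)B 5/5 satisfied · (5,4)B 4/4 satisfied
Row 6: (6,1)A 1/1 satisfied · (6,4)B 2/2 satisfied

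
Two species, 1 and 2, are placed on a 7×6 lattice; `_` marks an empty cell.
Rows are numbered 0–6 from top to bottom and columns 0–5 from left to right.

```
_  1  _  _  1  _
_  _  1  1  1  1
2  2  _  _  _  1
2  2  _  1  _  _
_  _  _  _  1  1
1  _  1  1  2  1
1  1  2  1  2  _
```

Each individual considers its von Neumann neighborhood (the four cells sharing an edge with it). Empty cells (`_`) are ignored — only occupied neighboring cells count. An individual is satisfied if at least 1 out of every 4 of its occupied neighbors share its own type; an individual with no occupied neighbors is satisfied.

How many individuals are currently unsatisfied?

1

Row 0: (0,1)1 0/0 satisfied · (0,4)1 1/1 satisfied
Row 1: (1,2)1 1/1 satisfied · (1,3)1 2/2 satisfied · (1,4)1 3/3 satisfied · (1,5)1 2/2 satisfied
Row 2: (2,0)2 2/2 satisfied · (2,1)2 2/2 satisfied · (2,5)1 1/1 satisfied
Row 3: (3,0)2 2/2 satisfied · (3,1)2 2/2 satisfied · (3,3)1 0/0 satisfied
Row 4: (4,4)1 1/2 satisfied · (4,5)1 2/2 satisfied
Row 5: (5,0)1 1/1 satisfied · (5,2)1 1/2 satisfied · (5,3)1 2/3 satisfied · (5,4)2 1/4 satisfied · (5,5)1 1/2 satisfied
Row 6: (6,0)1 2/2 satisfied · (6,1)1 1/2 satisfied · (6,2)2 0/3 not · (6,3)1 1/3 satisfied · (6,4)2 1/2 satisfied
Unsatisfied: (6,2) — 1 in total.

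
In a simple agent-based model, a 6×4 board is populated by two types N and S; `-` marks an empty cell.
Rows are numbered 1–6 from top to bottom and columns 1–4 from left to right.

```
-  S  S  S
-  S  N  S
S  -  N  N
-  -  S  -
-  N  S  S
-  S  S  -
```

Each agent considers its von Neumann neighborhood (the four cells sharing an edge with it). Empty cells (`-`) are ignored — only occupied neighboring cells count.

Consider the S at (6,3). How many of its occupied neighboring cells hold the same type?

Occupied neighbors of (6,3): (5,3)=S, (6,2)=S.
Same type (S): 2 of 2.

2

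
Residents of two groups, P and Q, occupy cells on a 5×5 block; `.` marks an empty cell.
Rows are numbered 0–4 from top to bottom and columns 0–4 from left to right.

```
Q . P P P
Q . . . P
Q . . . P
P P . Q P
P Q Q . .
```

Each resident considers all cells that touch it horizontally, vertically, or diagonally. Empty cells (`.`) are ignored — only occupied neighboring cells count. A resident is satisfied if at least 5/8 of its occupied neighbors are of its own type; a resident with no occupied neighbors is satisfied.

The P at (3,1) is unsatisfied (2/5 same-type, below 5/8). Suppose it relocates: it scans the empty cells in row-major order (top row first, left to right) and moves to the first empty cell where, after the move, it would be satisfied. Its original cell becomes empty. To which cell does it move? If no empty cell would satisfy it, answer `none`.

(1,2)

Vacating (3,1). Empty cells in order:
  (0,1): 1/3 same-type → still unsatisfied.
  (1,1): 1/4 same-type → still unsatisfied.
  (1,2): 2/2 same-type → satisfied — stop here.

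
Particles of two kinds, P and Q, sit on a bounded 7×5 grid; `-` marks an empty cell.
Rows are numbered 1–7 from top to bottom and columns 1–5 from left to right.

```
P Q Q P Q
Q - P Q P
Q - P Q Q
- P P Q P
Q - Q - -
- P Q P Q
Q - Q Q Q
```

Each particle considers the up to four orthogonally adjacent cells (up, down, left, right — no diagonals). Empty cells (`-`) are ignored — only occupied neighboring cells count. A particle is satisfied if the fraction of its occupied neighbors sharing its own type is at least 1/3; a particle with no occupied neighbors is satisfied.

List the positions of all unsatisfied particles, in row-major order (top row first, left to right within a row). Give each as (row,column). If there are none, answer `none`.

(1,1)P 0/2 unhappy
(1,2)Q 1/2 ok
(1,3)Q 1/3 ok
(1,4)P 0/3 unhappy
(1,5)Q 0/2 unhappy
(2,1)Q 1/2 ok
(2,3)P 1/3 ok
(2,4)Q 1/4 unhappy
(2,5)P 0/3 unhappy
(3,1)Q 1/1 ok
(3,3)P 2/3 ok
(3,4)Q 3/4 ok
(3,5)Q 1/3 ok
(4,2)P 1/1 ok
(4,3)P 2/4 ok
(4,4)Q 1/3 ok
(4,5)P 0/2 unhappy
(5,1)Q 0/0 ok
(5,3)Q 1/2 ok
(6,2)P 0/1 unhappy
(6,3)Q 2/4 ok
(6,4)P 0/3 unhappy
(6,5)Q 1/2 ok
(7,1)Q 0/0 ok
(7,3)Q 2/2 ok
(7,4)Q 2/3 ok
(7,5)Q 2/2 ok

(1,1), (1,4), (1,5), (2,4), (2,5), (4,5), (6,2), (6,4)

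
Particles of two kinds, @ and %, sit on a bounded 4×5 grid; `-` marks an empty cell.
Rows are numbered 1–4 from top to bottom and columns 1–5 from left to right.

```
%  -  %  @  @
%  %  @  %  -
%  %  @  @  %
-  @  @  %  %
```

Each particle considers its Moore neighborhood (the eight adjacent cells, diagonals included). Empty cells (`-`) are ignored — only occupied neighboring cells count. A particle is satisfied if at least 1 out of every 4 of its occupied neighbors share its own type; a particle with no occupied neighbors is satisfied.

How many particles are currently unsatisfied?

0

Row 1: (1,1)% 2/2 satisfied · (1,3)% 2/4 satisfied · (1,4)@ 2/4 satisfied · (1,5)@ 1/2 satisfied
Row 2: (2,1)% 4/4 satisfied · (2,2)% 5/7 satisfied · (2,3)@ 3/7 satisfied · (2,4)% 2/7 satisfied
Row 3: (3,1)% 3/4 satisfied · (3,2)% 3/7 satisfied · (3,3)@ 4/8 satisfied · (3,4)@ 3/7 satisfied · (3,5)% 3/4 satisfied
Row 4: (4,2)@ 2/4 satisfied · (4,3)@ 3/5 satisfied · (4,4)% 2/5 satisfied · (4,5)% 2/3 satisfied
Every one meets the threshold.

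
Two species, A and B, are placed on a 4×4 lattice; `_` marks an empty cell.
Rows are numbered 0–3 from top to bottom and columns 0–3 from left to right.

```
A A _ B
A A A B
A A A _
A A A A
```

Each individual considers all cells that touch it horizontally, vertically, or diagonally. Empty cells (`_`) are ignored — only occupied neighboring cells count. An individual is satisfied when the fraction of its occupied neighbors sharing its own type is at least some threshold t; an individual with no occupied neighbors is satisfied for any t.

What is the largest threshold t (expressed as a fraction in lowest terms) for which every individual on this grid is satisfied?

Row 0: (0,0)A 3/3 · (0,1)A 4/4 · (0,3)B 1/2
Row 1: (1,0)A 5/5 · (1,1)A 7/7 · (1,2)A 4/6 · (1,3)B 1/3
Row 2: (2,0)A 5/5 · (2,1)A 8/8 · (2,2)A 6/7
Row 3: (3,0)A 3/3 · (3,1)A 5/5 · (3,2)A 4/4 · (3,3)A 2/2
The smallest same-type fraction is 1/3 at (1,3), which reduces to 1/3. Any threshold above that leaves this individual unsatisfied.

1/3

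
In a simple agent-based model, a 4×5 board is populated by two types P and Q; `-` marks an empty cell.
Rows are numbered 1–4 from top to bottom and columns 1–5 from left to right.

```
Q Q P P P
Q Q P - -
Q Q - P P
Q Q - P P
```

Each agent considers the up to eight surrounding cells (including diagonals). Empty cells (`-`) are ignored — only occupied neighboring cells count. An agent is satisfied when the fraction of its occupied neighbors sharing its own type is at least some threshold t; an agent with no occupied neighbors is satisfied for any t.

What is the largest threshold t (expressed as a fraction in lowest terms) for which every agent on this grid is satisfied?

1/2

Row 1: (1,1)Q 3/3 · (1,2)Q 3/5 · (1,3)P 2/4 · (1,4)P 3/3 · (1,5)P 1/1
Row 2: (2,1)Q 5/5 · (2,2)Q 5/7 · (2,3)P 3/6
Row 3: (3,1)Q 5/5 · (3,2)Q 5/6 · (3,4)P 4/4 · (3,5)P 3/3
Row 4: (4,1)Q 3/3 · (4,2)Q 3/3 · (4,4)P 3/3 · (4,5)P 3/3
The smallest same-type fraction is 2/4 at (1,3), which reduces to 1/2. Any threshold above that leaves this agent unsatisfied.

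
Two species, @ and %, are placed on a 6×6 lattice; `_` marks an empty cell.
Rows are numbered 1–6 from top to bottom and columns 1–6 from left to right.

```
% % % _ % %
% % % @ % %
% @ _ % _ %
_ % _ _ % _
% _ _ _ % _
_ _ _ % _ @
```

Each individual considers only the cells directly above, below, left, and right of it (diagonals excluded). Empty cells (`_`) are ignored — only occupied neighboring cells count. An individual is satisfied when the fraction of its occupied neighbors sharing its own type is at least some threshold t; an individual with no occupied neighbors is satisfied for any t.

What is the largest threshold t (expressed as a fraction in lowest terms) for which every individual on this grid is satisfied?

(1,1)% 2/2
(1,2)% 3/3
(1,3)% 2/2
(1,5)% 2/2
(1,6)% 2/2
(2,1)% 3/3
(2,2)% 3/4
(2,3)% 2/3
(2,4)@ 0/3
(2,5)% 2/3
(2,6)% 3/3
(3,1)% 1/2
(3,2)@ 0/3
(3,4)% 0/1
(3,6)% 1/1
(4,2)% 0/1
(4,5)% 1/1
(5,1)% — no occupied neighbors
(5,5)% 1/1
(6,4)% — no occupied neighbors
(6,6)@ — no occupied neighbors
The smallest same-type fraction is 0/3 at (2,4), which reduces to 0/1. Any threshold above that leaves this individual unsatisfied.

0/1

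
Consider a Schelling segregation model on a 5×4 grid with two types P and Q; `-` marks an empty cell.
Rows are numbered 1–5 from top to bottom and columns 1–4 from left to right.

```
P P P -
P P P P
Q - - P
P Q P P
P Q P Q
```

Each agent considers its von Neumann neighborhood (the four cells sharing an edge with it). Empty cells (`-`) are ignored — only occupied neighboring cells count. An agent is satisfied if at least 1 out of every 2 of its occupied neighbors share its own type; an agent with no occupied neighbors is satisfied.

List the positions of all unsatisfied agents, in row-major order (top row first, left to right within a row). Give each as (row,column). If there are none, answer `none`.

(1,1)P 2/2 ✓
(1,2)P 3/3 ✓
(1,3)P 2/2 ✓
(2,1)P 2/3 ✓
(2,2)P 3/3 ✓
(2,3)P 3/3 ✓
(2,4)P 2/2 ✓
(3,1)Q 0/2 ✗
(3,4)P 2/2 ✓
(4,1)P 1/3 ✗
(4,2)Q 1/3 ✗
(4,3)P 2/3 ✓
(4,4)P 2/3 ✓
(5,1)P 1/2 ✓
(5,2)Q 1/3 ✗
(5,3)P 1/3 ✗
(5,4)Q 0/2 ✗

(3,1), (4,1), (4,2), (5,2), (5,3), (5,4)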